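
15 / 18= 5 / 6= 0.83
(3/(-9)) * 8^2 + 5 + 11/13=-604/39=-15.49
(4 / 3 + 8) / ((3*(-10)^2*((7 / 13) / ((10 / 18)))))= 13 / 405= 0.03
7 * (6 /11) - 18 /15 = 2.62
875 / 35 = 25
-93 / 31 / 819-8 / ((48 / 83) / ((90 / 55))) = -67988 / 3003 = -22.64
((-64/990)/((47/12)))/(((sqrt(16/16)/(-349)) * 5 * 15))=44672/581625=0.08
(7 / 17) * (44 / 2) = 154 / 17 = 9.06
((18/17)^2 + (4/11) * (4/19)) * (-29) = -2097860/60401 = -34.73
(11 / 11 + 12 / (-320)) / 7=11 / 80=0.14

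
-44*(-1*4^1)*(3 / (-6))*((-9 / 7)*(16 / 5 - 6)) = -1584 / 5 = -316.80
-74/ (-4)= 18.50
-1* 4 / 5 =-4 / 5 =-0.80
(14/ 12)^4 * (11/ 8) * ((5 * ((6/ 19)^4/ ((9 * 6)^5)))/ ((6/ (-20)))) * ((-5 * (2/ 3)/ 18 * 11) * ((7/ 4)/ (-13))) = -254205875/ 1008164862121876992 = -0.00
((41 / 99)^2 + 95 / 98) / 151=1095833 / 145035198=0.01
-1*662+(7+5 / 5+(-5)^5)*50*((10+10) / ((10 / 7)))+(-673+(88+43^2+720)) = -2180578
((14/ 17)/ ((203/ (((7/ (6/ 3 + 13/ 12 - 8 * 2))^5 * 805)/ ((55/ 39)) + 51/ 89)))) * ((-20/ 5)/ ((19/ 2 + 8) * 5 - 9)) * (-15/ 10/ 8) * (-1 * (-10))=-13721444996918814/ 1355869058314643125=-0.01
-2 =-2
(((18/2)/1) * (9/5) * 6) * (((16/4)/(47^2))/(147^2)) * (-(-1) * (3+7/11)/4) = 432/58341899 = 0.00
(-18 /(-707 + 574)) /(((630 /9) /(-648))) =-1.25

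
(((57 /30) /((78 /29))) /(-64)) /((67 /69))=-12673 /1114880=-0.01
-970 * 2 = -1940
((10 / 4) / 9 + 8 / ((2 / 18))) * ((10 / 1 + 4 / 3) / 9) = 91.02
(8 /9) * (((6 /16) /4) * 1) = 1 /12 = 0.08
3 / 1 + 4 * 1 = 7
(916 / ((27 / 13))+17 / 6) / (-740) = -23969 / 39960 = -0.60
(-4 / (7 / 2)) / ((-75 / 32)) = 256 / 525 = 0.49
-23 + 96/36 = -61/3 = -20.33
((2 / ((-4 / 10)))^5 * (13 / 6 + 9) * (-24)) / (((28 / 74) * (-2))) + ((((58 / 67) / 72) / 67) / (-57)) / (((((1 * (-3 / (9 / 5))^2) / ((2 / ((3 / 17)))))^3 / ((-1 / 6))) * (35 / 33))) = -7374316022376554 / 6663359375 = -1106696.43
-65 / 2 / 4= -65 / 8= -8.12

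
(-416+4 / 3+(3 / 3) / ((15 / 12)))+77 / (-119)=-105701 / 255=-414.51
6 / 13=0.46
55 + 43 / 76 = 4223 / 76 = 55.57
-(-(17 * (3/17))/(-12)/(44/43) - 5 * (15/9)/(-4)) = -1229/528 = -2.33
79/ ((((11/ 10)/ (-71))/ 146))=-8189140/ 11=-744467.27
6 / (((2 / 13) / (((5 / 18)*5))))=325 / 6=54.17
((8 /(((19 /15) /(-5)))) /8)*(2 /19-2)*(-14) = -37800 /361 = -104.71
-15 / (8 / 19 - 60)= 285 / 1132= 0.25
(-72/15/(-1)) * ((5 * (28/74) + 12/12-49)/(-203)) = 40944/37555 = 1.09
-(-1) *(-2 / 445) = -2 / 445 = -0.00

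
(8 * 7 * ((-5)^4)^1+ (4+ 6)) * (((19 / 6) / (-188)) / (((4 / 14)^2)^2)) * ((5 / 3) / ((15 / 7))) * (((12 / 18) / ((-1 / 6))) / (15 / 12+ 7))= 621102685 / 18612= 33371.09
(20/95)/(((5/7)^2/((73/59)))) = 14308/28025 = 0.51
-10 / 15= -2 / 3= -0.67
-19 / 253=-0.08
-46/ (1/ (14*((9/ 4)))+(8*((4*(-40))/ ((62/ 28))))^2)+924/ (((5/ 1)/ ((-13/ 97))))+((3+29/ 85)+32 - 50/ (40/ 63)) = -22744091418259499/ 333608614861780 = -68.18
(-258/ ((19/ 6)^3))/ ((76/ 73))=-1017036/ 130321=-7.80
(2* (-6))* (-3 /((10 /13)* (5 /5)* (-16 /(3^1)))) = -351 /40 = -8.78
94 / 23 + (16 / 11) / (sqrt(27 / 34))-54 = -1148 / 23 + 16 * sqrt(102) / 99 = -48.28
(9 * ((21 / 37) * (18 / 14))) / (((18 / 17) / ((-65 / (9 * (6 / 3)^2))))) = -3315 / 296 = -11.20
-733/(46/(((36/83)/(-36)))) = 733/3818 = 0.19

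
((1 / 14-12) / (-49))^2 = 0.06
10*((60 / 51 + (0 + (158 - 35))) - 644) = -88370 / 17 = -5198.24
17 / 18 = 0.94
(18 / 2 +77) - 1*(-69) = 155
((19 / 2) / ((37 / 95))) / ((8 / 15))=27075 / 592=45.73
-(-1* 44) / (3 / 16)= 704 / 3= 234.67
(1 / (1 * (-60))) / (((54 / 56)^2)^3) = -120472576 / 5811307335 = -0.02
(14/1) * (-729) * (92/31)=-30288.77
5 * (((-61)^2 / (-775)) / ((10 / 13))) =-48373 / 1550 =-31.21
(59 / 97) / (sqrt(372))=59*sqrt(93) / 18042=0.03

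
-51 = -51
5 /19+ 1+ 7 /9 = 349 /171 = 2.04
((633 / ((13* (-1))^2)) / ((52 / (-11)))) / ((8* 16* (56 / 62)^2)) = -6691443 / 881893376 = -0.01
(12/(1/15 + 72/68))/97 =3060/27839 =0.11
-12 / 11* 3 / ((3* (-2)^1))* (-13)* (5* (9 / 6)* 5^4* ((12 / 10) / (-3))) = 146250 / 11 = 13295.45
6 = 6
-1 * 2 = -2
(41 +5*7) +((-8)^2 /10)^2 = 2924 /25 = 116.96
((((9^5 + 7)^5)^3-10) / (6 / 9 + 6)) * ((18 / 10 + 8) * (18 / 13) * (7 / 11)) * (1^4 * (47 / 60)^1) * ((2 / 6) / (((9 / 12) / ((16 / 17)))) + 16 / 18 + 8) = 96689588717150983081727436824209526404789268254809521014967176060604825124228 / 27625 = 3500075609670623821962984000000000000000000000000000000000000000000000000.00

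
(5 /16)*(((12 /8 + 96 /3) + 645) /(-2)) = -6785 /64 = -106.02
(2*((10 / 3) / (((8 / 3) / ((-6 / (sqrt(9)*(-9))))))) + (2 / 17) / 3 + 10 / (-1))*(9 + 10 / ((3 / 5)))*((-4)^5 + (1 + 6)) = 12520739 / 51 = 245504.69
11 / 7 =1.57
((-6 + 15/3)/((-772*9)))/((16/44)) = 11/27792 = 0.00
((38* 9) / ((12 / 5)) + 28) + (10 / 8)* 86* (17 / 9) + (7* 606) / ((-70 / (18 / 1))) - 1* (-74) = -28946 / 45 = -643.24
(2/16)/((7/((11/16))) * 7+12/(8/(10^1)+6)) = 187/109264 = 0.00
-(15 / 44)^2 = -225 / 1936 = -0.12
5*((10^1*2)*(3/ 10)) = 30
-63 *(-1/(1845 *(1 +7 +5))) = 7/2665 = 0.00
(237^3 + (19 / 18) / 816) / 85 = 195527434483 / 1248480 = 156612.39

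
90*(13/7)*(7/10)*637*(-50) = -3726450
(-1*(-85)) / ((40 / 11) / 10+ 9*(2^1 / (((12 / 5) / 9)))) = 1870 / 1493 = 1.25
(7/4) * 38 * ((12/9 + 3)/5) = 1729/30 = 57.63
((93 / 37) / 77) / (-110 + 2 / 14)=-93 / 312983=-0.00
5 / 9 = 0.56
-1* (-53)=53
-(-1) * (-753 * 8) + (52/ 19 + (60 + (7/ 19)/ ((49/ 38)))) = -792810/ 133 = -5960.98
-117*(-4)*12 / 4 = 1404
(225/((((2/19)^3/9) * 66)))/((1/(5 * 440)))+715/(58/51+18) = 56483901465/976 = 57872849.86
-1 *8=-8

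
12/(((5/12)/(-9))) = -1296/5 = -259.20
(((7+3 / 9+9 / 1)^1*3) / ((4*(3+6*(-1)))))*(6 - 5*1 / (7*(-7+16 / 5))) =-25.27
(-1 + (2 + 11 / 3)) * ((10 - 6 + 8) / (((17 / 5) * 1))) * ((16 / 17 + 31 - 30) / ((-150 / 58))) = -17864 / 1445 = -12.36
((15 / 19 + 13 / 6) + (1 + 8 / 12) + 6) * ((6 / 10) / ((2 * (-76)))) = -1211 / 28880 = -0.04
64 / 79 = 0.81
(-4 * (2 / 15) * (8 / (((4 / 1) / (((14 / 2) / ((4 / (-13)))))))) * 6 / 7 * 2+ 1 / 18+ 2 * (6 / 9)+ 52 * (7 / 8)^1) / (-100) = -1991 / 2250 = -0.88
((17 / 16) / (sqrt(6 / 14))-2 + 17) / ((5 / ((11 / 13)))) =187*sqrt(21) / 3120 + 33 / 13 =2.81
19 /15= 1.27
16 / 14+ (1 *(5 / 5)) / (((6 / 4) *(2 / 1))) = 31 / 21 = 1.48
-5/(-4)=5/4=1.25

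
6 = 6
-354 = -354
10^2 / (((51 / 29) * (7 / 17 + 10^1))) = 2900 / 531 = 5.46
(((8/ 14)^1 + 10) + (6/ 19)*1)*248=2700.03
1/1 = 1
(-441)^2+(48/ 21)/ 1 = 194483.29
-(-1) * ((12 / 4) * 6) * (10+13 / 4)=477 / 2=238.50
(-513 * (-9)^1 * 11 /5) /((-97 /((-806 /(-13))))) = -3148794 /485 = -6492.36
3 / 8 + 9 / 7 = 93 / 56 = 1.66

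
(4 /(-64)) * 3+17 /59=0.10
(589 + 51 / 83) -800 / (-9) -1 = 506095 / 747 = 677.50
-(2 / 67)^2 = -4 / 4489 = -0.00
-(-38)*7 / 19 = 14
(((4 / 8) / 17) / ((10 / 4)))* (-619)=-619 / 85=-7.28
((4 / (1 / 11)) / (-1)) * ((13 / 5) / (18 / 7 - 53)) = 4004 / 1765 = 2.27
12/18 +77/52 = 335/156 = 2.15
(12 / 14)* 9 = 54 / 7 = 7.71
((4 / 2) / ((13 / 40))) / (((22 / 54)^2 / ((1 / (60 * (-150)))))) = -162 / 39325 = -0.00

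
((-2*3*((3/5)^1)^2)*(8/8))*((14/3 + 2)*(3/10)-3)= 54/25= 2.16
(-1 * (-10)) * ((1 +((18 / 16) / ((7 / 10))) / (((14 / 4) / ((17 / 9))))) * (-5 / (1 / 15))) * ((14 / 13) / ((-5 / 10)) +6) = -5386.58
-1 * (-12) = 12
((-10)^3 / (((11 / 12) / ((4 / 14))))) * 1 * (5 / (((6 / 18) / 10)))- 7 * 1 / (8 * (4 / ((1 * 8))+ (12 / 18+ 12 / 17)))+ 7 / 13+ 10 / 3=-107257789043 / 2294292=-46749.84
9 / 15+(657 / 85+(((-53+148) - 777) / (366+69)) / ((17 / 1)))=60914 / 7395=8.24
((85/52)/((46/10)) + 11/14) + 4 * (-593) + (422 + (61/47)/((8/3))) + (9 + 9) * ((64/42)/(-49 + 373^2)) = -8885510841813/4560479560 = -1948.37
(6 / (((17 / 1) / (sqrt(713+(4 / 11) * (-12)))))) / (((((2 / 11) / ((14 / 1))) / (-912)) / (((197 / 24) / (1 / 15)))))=-4716180 * sqrt(85745) / 17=-81235499.13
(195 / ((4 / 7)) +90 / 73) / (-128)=-100005 / 37376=-2.68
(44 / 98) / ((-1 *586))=-11 / 14357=-0.00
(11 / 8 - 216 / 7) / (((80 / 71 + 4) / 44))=-253.03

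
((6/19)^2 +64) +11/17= 397351/6137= 64.75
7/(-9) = -7/9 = -0.78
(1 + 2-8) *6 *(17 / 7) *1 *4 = -2040 / 7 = -291.43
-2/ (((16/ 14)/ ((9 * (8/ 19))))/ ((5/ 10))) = -63/ 19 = -3.32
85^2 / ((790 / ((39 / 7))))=56355 / 1106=50.95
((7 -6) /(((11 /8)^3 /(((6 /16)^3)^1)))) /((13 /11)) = 0.02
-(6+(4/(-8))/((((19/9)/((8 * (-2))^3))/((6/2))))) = -55410/19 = -2916.32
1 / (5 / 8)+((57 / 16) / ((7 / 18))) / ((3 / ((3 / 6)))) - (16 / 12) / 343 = 257077 / 82320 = 3.12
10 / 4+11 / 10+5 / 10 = 41 / 10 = 4.10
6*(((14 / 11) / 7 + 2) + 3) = 342 / 11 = 31.09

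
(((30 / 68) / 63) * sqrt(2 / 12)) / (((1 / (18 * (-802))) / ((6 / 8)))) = -6015 * sqrt(6) / 476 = -30.95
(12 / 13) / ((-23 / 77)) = -924 / 299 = -3.09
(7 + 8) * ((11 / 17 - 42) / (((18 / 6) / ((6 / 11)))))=-21090 / 187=-112.78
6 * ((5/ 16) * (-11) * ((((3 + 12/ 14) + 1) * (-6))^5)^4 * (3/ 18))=-53560676698560586587803858049815424358919700480/ 79792266297612001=-671251478166920225029565100000.00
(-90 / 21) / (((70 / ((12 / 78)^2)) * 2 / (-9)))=54 / 8281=0.01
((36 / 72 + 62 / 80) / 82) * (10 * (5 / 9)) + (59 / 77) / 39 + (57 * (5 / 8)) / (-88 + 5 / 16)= -414915769 / 1381932552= -0.30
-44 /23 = -1.91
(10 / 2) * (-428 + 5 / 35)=-14975 / 7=-2139.29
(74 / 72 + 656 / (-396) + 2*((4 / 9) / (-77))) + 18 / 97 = -122279 / 268884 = -0.45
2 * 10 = 20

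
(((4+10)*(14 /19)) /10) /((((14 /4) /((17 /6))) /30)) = 476 /19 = 25.05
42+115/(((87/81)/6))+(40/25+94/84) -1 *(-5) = 4215089/6090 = 692.13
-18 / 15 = -6 / 5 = -1.20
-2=-2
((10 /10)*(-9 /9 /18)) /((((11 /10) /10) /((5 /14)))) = -125 /693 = -0.18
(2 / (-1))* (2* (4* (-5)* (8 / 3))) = 640 / 3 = 213.33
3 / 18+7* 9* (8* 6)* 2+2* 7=36373 / 6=6062.17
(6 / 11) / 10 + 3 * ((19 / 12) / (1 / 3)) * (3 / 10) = 381 / 88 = 4.33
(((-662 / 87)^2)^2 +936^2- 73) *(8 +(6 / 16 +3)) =4584507755467549 / 458318088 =10002895.10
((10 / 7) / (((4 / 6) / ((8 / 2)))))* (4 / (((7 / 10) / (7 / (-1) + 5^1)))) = -4800 / 49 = -97.96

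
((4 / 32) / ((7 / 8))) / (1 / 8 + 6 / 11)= 88 / 413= 0.21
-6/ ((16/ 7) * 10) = -21/ 80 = -0.26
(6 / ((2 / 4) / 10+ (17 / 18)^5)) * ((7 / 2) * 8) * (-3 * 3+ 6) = -4761711360 / 7571677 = -628.88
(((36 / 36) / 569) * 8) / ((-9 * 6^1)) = -4 / 15363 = -0.00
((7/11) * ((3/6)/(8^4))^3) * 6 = 21/3023656976384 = 0.00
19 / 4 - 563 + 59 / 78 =-86969 / 156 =-557.49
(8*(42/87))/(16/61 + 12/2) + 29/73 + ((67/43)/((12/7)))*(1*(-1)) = 21920741/208643052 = 0.11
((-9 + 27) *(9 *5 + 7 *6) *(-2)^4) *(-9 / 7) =-225504 / 7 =-32214.86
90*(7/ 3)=210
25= 25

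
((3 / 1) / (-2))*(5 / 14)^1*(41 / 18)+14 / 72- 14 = -7573 / 504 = -15.03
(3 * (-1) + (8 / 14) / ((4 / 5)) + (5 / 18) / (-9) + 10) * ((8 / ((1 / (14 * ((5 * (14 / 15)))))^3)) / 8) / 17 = 4686060512 / 37179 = 126040.52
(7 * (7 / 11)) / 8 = 0.56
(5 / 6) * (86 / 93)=0.77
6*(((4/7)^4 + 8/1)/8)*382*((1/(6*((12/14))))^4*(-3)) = -154901/15552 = -9.96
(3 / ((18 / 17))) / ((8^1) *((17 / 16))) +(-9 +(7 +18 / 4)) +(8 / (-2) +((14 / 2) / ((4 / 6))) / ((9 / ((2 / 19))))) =-1.04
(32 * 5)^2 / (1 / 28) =716800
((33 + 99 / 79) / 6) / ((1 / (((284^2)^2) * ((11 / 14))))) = 16136620728448 / 553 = 29180145982.73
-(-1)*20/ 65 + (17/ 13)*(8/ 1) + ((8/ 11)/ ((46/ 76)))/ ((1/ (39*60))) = 9283100/ 3289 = 2822.47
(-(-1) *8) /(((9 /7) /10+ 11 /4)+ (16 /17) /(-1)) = 19040 /4611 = 4.13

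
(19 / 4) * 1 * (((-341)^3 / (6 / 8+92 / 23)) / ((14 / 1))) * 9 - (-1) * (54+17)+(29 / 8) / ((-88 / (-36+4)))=-1962759571 / 77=-25490384.04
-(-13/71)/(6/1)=13/426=0.03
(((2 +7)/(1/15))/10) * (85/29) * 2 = 2295/29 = 79.14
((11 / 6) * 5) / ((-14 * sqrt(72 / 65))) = -55 * sqrt(130) / 1008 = -0.62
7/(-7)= -1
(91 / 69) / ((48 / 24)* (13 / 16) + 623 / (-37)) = -26936 / 310707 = -0.09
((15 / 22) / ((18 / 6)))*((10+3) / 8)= 65 / 176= 0.37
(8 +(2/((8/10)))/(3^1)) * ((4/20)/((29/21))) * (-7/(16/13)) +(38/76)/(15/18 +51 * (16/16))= -10485751/1443040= -7.27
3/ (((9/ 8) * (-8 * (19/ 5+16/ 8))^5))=-3125/ 252040998912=-0.00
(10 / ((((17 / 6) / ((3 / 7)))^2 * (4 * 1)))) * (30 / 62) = 12150 / 438991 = 0.03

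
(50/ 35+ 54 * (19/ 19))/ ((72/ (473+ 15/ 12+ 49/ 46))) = 605959/ 1656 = 365.92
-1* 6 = -6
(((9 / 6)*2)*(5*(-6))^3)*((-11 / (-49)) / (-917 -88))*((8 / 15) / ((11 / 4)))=11520 / 3283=3.51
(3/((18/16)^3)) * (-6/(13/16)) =-16384/1053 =-15.56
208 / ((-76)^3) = -13 / 27436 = -0.00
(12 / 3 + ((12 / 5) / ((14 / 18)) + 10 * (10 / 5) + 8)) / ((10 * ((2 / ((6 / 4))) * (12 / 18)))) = 2763 / 700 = 3.95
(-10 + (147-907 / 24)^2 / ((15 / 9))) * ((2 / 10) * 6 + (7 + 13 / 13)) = 157780943 / 2400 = 65742.06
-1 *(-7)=7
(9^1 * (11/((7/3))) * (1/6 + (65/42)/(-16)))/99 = 47/1568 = 0.03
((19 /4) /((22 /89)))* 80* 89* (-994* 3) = -4487880180 /11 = -407989107.27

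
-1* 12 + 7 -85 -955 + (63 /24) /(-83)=-693901 /664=-1045.03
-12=-12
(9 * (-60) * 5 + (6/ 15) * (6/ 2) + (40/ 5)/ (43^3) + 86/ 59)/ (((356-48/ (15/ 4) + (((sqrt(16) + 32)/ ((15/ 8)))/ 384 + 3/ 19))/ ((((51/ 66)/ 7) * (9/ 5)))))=-367822649836728/ 235674166394975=-1.56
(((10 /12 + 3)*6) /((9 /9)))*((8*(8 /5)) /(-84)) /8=-46 /105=-0.44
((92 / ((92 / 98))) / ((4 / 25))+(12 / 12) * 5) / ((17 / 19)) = 23465 / 34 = 690.15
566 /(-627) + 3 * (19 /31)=18193 /19437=0.94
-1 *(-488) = 488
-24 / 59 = -0.41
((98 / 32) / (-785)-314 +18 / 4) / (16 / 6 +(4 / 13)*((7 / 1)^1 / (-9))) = -127.51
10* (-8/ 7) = -80/ 7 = -11.43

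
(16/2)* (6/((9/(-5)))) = -80/3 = -26.67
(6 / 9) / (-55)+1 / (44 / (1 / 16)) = -0.01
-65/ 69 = -0.94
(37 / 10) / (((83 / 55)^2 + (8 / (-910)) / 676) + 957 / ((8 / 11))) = 0.00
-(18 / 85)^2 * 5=-324 / 1445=-0.22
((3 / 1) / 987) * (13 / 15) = 13 / 4935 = 0.00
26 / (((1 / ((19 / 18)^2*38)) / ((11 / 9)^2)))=10789207 / 6561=1644.45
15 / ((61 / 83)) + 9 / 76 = 95169 / 4636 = 20.53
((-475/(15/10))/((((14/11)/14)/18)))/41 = -1529.27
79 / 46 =1.72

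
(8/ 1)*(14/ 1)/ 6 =56/ 3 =18.67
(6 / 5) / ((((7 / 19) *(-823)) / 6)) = -684 / 28805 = -0.02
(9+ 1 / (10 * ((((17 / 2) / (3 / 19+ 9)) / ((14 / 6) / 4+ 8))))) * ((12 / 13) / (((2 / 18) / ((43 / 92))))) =37218177 / 965770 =38.54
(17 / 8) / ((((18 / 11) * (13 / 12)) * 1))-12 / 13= 43 / 156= 0.28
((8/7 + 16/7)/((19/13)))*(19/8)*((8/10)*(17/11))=2652/385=6.89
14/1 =14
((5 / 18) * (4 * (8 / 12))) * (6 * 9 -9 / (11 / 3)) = 38.18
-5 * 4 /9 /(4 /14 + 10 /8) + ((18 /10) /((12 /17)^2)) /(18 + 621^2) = -1919712373 /1326666960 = -1.45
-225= -225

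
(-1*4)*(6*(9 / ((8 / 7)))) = -189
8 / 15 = 0.53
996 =996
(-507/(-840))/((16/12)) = 507/1120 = 0.45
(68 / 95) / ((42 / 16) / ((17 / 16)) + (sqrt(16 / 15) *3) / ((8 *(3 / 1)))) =582624 / 2005469-39304 *sqrt(15) / 10027345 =0.28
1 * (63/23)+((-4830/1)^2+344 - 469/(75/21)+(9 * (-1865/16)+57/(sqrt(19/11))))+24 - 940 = 3 * sqrt(209)+214609783281/9200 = 23327193.73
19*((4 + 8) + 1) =247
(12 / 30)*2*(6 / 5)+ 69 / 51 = 983 / 425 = 2.31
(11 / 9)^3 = 1331 / 729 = 1.83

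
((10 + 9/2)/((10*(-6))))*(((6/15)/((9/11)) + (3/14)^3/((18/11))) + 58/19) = -482730491/563068800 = -0.86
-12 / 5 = -2.40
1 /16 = 0.06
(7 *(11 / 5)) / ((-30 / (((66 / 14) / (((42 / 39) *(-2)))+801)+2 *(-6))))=-113091 / 280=-403.90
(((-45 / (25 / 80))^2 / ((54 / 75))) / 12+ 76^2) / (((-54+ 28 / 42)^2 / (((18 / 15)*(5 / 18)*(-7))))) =-10731 / 1600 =-6.71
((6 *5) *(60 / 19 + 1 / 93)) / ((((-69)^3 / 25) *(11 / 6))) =-254500 / 64497267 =-0.00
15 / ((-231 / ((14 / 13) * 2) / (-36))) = 720 / 143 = 5.03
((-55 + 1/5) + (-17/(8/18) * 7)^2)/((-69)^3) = -5730821/26280720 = -0.22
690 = 690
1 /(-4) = -1 /4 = -0.25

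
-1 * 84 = -84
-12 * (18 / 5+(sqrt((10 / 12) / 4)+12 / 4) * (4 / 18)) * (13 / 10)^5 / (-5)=371293 * sqrt(30) / 2250000+2970344 / 78125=38.92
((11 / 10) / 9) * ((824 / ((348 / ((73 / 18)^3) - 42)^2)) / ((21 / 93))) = 5315312029948547 / 16124265284060115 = 0.33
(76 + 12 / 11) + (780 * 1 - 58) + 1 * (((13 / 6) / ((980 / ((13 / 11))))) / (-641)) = 33130213031 / 41459880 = 799.09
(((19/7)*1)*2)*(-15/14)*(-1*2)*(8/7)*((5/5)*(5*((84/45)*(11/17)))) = 66880/833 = 80.29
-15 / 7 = -2.14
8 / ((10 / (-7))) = -5.60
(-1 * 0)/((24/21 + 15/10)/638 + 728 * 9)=0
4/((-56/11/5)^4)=9150625/2458624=3.72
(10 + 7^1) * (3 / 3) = 17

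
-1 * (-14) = 14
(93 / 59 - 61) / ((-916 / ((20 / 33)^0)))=0.06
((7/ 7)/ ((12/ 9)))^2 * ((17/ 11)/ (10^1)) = 153/ 1760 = 0.09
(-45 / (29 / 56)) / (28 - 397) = 280 / 1189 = 0.24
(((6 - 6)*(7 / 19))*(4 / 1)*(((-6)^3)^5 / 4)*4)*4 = 0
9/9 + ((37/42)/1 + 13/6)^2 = 4537/441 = 10.29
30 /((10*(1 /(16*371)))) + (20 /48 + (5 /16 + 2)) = 854915 /48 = 17810.73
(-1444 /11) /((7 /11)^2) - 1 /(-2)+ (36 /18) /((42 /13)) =-94975 /294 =-323.04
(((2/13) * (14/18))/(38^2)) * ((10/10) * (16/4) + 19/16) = 581/1351584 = 0.00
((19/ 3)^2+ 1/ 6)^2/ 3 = 525625/ 972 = 540.77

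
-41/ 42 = -0.98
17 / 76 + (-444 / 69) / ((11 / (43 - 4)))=-434371 / 19228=-22.59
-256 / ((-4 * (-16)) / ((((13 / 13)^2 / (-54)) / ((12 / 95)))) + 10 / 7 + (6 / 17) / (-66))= 31834880 / 54109863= 0.59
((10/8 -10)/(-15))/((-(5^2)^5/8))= -0.00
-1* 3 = -3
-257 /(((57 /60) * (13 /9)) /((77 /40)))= -178101 /494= -360.53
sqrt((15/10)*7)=sqrt(42)/2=3.24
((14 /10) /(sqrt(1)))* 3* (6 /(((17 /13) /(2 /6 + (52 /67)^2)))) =6880146 /381565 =18.03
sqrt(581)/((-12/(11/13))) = -11 * sqrt(581)/156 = -1.70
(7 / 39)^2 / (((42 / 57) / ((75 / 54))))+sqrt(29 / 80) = 3325 / 54756+sqrt(145) / 20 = 0.66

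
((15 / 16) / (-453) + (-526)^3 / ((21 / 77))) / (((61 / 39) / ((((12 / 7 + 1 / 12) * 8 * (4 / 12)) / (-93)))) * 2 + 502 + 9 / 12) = -50279413129283 / 41652732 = -1207109.61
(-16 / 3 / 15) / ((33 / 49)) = -784 / 1485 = -0.53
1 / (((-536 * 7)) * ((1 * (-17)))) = 1 / 63784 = 0.00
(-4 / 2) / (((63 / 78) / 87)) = -1508 / 7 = -215.43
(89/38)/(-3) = -0.78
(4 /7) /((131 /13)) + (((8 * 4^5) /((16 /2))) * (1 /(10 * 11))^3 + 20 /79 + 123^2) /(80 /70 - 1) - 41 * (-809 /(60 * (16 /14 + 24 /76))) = 2982185509982989909 /28058695203000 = 106283.83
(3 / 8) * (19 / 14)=57 / 112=0.51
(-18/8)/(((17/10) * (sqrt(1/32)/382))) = -34380 * sqrt(2)/17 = -2860.04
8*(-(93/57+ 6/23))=-6616/437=-15.14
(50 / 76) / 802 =25 / 30476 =0.00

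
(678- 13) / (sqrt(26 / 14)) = 665 * sqrt(91) / 13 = 487.98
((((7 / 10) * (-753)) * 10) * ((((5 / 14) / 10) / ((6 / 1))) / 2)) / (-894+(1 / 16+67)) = 251 / 13231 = 0.02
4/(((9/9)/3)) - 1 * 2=10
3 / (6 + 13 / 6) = 18 / 49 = 0.37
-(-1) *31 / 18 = 31 / 18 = 1.72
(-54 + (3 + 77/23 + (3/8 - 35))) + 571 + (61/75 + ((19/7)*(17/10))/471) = 2474850627/5055400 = 489.55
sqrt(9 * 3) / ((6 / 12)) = 6 * sqrt(3) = 10.39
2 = 2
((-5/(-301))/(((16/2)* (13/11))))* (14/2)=55/4472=0.01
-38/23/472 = -19/5428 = -0.00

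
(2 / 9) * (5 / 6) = 5 / 27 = 0.19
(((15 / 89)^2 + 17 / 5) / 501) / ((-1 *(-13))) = 135782 / 257947365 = 0.00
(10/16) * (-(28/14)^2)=-5/2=-2.50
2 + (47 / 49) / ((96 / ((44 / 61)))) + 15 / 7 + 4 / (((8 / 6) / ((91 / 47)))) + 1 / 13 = 10.04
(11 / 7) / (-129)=-11 / 903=-0.01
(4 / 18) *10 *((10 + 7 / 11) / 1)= 260 / 11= 23.64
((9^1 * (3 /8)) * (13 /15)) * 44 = 1287 /10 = 128.70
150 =150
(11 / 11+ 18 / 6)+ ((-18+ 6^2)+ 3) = 25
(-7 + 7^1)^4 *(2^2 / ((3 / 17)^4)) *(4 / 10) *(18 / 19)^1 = 0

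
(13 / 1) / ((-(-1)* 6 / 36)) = 78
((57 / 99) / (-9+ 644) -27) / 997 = -565766 / 20892135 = -0.03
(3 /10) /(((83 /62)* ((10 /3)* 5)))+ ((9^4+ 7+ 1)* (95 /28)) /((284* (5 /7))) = 1295072597 /11786000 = 109.88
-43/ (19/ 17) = -731/ 19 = -38.47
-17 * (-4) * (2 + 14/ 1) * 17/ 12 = 4624/ 3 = 1541.33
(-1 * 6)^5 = -7776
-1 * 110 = -110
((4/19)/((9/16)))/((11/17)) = 1088/1881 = 0.58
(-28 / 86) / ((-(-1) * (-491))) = 14 / 21113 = 0.00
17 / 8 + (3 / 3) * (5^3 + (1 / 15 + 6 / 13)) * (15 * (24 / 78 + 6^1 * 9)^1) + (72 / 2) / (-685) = 94704363973 / 926120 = 102259.28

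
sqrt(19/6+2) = sqrt(186)/6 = 2.27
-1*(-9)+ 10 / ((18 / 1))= 86 / 9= 9.56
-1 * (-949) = 949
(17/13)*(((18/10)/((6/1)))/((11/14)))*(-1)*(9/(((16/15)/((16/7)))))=-1377/143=-9.63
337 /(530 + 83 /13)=4381 /6973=0.63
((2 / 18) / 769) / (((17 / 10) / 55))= 550 / 117657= 0.00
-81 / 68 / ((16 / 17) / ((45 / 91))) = -0.63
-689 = -689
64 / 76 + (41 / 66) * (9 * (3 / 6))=3041 / 836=3.64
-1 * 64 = -64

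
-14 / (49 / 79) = -158 / 7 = -22.57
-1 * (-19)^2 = -361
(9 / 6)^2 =2.25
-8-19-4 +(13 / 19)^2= -30.53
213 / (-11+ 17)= 71 / 2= 35.50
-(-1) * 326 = 326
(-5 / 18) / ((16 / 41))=-205 / 288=-0.71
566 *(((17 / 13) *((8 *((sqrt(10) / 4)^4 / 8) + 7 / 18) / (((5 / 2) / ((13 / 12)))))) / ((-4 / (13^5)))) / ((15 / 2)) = -802044489727 / 259200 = -3094307.44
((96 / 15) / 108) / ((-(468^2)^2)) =-1 / 809519274720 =-0.00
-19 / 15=-1.27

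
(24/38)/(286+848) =2/3591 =0.00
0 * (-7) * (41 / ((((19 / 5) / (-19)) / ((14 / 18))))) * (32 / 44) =0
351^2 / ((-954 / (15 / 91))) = -15795 / 742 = -21.29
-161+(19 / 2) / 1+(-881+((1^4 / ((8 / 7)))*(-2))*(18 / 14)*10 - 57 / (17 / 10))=-18505 / 17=-1088.53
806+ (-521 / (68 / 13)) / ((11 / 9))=541931 / 748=724.51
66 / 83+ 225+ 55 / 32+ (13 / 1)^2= 1053141 / 2656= 396.51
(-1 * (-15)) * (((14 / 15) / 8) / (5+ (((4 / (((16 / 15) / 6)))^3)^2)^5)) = 1879048192 / 39479842665806602234295041487552225589757565974745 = 0.00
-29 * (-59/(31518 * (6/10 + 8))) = 8555/1355274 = 0.01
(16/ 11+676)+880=17132/ 11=1557.45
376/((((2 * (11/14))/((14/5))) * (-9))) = -36848/495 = -74.44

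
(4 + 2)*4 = 24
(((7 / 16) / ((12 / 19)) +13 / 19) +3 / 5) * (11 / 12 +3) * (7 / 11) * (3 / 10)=11863411 / 8025600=1.48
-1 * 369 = -369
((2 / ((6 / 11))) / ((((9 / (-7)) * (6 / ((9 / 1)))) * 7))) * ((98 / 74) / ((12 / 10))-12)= 6.66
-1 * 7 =-7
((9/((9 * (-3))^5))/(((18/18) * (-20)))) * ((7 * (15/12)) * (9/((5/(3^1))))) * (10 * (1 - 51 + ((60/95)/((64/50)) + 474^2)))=239002589/71803584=3.33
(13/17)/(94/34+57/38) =26/145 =0.18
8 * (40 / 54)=160 / 27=5.93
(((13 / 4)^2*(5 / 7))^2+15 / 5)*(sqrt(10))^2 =3758285 / 6272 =599.22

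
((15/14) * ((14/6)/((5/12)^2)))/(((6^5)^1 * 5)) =1/2700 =0.00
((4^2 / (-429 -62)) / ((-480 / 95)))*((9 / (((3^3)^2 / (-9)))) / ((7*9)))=-0.00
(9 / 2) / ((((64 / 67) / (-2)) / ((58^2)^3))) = -358678462563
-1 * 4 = -4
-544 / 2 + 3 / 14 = -3805 / 14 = -271.79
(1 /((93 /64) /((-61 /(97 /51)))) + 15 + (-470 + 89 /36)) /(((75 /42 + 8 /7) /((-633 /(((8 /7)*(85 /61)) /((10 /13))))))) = 32401944047515 /653914248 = 49550.75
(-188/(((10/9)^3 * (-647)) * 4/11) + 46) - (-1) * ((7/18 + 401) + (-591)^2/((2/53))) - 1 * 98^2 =53844060915037/5823000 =9246790.47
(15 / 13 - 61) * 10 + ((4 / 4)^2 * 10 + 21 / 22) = -587.51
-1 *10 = -10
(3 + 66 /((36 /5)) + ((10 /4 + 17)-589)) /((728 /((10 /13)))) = -2090 /3549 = -0.59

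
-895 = -895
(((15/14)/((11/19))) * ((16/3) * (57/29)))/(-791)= -43320/1766303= -0.02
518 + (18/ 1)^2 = 842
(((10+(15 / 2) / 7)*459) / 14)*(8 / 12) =23715 / 98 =241.99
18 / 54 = 1 / 3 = 0.33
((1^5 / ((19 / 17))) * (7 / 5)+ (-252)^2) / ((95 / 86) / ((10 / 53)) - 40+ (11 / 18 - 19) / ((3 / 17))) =-28017247356 / 61036835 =-459.02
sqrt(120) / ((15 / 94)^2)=17672 * sqrt(30) / 225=430.19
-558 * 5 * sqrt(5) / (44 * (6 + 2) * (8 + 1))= -155 * sqrt(5) / 176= -1.97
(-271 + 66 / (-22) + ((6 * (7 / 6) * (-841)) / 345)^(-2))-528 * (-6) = 100296808511 / 34656769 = 2894.00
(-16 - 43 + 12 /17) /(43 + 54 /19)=-18829 /14807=-1.27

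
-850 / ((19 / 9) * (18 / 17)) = -7225 / 19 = -380.26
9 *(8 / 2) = 36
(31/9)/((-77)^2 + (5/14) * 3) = 434/747189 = 0.00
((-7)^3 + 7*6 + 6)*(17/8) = -5015/8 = -626.88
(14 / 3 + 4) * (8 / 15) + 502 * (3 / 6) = 11503 / 45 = 255.62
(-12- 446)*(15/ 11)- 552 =-1176.55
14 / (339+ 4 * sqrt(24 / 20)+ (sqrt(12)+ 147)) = 35 / (5 * sqrt(3)+ 2 * sqrt(30)+ 1215) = 0.03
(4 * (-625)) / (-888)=625 / 222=2.82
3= 3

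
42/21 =2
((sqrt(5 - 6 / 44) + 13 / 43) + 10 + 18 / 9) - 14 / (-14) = 15.51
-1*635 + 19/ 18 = -11411/ 18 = -633.94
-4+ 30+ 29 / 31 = 835 / 31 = 26.94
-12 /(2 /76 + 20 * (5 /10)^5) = -608 /33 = -18.42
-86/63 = -1.37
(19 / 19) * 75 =75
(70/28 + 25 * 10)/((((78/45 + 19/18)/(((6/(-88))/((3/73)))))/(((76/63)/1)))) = -3502175/19327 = -181.21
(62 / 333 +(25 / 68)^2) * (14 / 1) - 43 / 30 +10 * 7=281264467 / 3849480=73.07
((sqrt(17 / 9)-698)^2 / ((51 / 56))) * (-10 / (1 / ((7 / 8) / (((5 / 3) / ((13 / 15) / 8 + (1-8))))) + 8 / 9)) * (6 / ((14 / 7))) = -1776873981190 / 67813 + 1697103240 * sqrt(17) / 67813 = -26099370.99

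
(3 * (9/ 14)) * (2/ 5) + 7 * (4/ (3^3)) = 1709/ 945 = 1.81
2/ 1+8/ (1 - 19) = 14/ 9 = 1.56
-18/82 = -9/41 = -0.22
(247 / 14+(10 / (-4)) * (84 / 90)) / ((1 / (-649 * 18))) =-1251921 / 7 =-178845.86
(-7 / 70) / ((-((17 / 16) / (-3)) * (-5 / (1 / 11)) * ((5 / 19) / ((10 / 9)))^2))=11552 / 126225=0.09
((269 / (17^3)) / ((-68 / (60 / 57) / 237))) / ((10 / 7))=-446271 / 3173798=-0.14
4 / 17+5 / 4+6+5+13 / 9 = 8525 / 612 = 13.93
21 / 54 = 7 / 18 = 0.39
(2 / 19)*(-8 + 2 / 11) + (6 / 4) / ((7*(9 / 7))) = -823 / 1254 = -0.66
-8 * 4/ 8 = -4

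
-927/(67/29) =-26883/67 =-401.24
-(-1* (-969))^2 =-938961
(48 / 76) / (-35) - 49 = -32597 / 665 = -49.02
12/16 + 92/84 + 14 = 1331/84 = 15.85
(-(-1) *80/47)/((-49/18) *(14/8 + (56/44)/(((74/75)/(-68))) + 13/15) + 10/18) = 35164800/4797344003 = 0.01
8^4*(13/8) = 6656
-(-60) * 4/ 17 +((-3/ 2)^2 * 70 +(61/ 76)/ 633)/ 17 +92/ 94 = 936401033/ 38438292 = 24.36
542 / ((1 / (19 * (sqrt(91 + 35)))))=30894 * sqrt(14)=115594.76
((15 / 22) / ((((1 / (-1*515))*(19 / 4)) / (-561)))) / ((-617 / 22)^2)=52.73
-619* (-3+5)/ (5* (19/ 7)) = -91.22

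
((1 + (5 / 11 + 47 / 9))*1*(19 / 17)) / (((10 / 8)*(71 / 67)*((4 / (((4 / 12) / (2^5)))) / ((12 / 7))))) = 841453 / 33458040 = 0.03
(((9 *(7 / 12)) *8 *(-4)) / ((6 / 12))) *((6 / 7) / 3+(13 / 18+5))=-6056 / 3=-2018.67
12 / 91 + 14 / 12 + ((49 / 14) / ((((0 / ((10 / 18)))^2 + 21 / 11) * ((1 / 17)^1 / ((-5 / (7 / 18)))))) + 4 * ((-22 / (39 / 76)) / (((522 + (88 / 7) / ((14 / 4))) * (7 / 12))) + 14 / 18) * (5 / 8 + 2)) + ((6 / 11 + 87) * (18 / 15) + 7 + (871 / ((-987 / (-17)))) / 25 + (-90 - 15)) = -17496022880218 / 45436816425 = -385.06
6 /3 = 2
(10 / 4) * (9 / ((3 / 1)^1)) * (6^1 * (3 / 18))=15 / 2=7.50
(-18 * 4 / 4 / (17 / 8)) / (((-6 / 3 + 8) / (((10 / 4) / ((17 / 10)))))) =-600 / 289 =-2.08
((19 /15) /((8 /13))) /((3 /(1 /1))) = 247 /360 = 0.69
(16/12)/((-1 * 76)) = -1/57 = -0.02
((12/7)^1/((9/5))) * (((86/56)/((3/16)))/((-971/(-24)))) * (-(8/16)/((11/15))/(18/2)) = -68800/4710321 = -0.01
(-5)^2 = 25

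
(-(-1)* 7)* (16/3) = 112/3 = 37.33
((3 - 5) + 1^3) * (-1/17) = 1/17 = 0.06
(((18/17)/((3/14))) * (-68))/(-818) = 168/409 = 0.41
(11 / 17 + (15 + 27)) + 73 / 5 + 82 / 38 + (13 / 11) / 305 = 64379268 / 1083665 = 59.41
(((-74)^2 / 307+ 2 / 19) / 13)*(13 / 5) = 104658 / 29165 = 3.59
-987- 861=-1848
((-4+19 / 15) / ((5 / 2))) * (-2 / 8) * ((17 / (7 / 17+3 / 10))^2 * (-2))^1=-13697444 / 43923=-311.85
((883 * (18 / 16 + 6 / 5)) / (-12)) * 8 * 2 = -27373 / 10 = -2737.30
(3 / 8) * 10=15 / 4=3.75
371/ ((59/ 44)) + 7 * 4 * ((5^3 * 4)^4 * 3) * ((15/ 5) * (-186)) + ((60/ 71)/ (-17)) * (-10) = -208618483499980261532/ 71213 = -2929499999999722.82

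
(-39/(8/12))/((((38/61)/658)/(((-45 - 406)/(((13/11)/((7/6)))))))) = 2090808489/76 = 27510638.01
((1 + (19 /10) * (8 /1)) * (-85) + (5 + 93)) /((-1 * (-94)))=-1279 /94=-13.61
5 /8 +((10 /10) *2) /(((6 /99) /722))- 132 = 189557 /8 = 23694.62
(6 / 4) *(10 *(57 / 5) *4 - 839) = -1149 / 2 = -574.50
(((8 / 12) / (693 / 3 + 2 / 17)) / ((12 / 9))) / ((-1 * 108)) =-0.00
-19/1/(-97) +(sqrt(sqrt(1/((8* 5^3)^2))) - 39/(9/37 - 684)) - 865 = -707363981/818001 +sqrt(10)/100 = -864.72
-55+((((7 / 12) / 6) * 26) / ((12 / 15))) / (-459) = -55.01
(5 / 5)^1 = 1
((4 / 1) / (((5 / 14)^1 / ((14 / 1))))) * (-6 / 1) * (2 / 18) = -1568 / 15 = -104.53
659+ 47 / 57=37610 / 57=659.82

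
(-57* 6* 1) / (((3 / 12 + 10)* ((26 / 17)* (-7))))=3.12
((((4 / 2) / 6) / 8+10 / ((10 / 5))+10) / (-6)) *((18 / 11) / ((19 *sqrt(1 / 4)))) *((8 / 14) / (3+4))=-19 / 539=-0.04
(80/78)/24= 0.04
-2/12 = -1/6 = -0.17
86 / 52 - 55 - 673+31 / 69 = -1302259 / 1794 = -725.90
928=928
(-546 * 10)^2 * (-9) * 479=-128517807600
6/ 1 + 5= 11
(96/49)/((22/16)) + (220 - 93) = 128.42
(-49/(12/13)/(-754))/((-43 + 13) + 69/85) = -4165/1726776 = -0.00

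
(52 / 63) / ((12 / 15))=65 / 63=1.03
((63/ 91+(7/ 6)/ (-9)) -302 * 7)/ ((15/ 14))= -10385431/ 5265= -1972.54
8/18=4/9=0.44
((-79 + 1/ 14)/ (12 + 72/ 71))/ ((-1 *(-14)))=-78455/ 181104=-0.43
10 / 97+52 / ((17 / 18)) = 90962 / 1649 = 55.16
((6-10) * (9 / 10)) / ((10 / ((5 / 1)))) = -9 / 5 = -1.80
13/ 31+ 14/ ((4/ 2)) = 230/ 31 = 7.42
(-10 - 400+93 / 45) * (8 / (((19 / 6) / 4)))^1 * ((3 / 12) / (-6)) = 48952 / 285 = 171.76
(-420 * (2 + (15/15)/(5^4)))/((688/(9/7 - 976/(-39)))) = -8985933/279500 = -32.15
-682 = -682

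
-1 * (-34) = 34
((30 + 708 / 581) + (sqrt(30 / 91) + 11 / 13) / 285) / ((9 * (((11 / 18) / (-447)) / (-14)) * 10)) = 298 * sqrt(2730) / 67925 + 20027888938 / 5637775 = 3552.67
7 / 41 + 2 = 89 / 41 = 2.17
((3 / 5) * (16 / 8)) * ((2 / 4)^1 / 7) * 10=0.86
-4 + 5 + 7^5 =16808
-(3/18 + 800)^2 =-23049601/36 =-640266.69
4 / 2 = 2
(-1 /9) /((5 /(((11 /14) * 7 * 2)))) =-11 /45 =-0.24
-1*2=-2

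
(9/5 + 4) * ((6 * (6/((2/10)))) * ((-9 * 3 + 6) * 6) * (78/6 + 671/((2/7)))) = -310641156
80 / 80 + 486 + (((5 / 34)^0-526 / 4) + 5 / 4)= 1431 / 4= 357.75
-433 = -433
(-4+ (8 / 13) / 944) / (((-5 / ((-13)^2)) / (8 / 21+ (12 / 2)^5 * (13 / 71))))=5645101436 / 29323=192514.46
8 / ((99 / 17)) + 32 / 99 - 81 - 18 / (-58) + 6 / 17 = -1279390 / 16269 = -78.64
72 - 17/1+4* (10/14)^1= 405/7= 57.86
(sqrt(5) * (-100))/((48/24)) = -111.80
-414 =-414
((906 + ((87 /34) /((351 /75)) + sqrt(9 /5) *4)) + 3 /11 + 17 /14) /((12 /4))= 4 *sqrt(5) /5 + 46356032 /153153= 304.47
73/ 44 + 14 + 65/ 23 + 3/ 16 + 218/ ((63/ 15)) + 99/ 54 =6155495/ 85008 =72.41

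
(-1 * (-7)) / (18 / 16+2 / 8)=5.09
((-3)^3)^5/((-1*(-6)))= -2391484.50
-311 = -311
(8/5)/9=8/45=0.18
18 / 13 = 1.38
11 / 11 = 1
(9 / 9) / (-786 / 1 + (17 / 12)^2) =-144 / 112895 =-0.00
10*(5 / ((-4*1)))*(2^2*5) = -250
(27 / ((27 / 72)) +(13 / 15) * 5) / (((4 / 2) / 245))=56105 / 6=9350.83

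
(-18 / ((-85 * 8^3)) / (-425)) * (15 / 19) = -27 / 35142400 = -0.00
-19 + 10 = -9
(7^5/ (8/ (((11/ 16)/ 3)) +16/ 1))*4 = 26411/ 20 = 1320.55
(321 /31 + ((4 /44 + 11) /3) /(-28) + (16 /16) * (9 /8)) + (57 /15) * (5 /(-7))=494597 /57288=8.63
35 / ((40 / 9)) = 63 / 8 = 7.88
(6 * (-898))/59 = -5388/59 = -91.32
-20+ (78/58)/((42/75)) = -7145/406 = -17.60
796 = 796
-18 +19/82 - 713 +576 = -12691/82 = -154.77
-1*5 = -5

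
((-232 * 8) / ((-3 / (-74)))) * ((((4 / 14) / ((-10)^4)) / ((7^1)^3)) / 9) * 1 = -17168 / 40516875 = -0.00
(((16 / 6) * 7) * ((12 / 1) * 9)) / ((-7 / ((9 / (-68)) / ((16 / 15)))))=1215 / 34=35.74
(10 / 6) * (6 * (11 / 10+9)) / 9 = 101 / 9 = 11.22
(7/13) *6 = 42/13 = 3.23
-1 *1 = -1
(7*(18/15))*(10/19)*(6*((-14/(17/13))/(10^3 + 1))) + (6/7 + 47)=1183199/24871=47.57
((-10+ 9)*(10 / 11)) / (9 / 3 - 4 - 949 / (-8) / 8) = -128 / 1947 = -0.07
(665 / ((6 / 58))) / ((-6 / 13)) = -250705 / 18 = -13928.06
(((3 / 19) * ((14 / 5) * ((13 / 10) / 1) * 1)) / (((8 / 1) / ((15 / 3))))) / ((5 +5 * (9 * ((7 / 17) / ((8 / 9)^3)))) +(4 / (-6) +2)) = 0.01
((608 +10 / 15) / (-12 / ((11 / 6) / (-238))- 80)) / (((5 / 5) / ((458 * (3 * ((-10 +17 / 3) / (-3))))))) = 817.42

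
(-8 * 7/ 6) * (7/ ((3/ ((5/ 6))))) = -490/ 27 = -18.15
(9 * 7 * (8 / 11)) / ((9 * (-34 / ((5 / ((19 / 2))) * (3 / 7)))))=-120 / 3553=-0.03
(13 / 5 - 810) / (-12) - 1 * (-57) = 7457 / 60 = 124.28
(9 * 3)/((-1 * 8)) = -27/8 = -3.38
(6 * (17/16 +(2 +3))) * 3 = 873/8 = 109.12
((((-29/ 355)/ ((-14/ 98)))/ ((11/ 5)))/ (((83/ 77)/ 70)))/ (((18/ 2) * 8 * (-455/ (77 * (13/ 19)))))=-109417/ 4030812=-0.03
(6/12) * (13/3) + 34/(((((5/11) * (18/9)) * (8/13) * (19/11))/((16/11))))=30407/570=53.35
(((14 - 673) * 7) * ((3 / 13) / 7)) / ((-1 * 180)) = 659 / 780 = 0.84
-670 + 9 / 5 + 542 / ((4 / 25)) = 27193 / 10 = 2719.30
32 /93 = 0.34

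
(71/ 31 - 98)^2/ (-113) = -8803089/ 108593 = -81.06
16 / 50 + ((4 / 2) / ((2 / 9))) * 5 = 1133 / 25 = 45.32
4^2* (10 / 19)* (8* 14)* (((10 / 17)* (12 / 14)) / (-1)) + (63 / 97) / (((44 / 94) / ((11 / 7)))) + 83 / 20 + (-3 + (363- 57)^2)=58378293223 / 626620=93163.79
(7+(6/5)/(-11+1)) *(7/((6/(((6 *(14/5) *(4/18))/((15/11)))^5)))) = 53394933760458752/43248779296875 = 1234.60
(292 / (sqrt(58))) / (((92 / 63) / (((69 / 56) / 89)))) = 1971 * sqrt(58) / 41296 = 0.36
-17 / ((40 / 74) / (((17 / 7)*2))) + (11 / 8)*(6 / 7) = -21221 / 140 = -151.58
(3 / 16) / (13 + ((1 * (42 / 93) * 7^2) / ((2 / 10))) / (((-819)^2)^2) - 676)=-121990057371 / 431356842863696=-0.00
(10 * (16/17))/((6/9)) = 240/17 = 14.12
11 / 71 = 0.15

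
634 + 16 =650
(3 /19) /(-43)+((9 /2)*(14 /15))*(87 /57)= 26172 /4085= 6.41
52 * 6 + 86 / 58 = 9091 / 29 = 313.48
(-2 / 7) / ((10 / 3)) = -3 / 35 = -0.09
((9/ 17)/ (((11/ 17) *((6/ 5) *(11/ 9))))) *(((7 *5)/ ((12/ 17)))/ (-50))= -1071/ 1936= -0.55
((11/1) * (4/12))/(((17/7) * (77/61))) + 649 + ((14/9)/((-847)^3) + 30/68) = 17282737927387/26562785634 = 650.64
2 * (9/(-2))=-9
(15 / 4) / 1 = 15 / 4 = 3.75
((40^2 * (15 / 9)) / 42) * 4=16000 / 63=253.97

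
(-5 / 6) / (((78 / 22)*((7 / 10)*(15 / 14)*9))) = -110 / 3159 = -0.03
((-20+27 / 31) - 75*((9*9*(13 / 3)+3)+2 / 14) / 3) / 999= -8.88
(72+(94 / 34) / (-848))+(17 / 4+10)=86.25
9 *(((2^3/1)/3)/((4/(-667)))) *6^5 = -31119552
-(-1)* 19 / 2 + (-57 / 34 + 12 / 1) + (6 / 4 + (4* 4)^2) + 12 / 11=104127 / 374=278.41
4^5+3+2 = 1029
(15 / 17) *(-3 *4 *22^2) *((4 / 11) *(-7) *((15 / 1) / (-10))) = -332640 / 17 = -19567.06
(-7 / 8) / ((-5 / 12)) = 21 / 10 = 2.10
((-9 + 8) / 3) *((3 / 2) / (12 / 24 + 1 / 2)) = -1 / 2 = -0.50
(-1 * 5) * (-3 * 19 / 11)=285 / 11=25.91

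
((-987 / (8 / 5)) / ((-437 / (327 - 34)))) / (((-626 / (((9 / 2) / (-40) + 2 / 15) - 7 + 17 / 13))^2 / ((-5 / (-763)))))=4311879467275 / 19381818082418688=0.00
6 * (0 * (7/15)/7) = 0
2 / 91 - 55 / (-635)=1255 / 11557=0.11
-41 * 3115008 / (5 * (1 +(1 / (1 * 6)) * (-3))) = -255430656 / 5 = -51086131.20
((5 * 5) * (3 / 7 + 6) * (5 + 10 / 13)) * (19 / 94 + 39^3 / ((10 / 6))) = 282285894375 / 8554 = 33000455.27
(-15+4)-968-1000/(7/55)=-61853/7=-8836.14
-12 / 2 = -6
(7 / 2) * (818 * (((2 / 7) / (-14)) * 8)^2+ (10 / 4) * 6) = 128.81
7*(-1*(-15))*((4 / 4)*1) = 105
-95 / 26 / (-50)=19 / 260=0.07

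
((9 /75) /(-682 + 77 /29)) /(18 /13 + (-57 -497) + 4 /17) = 6409 /20041827300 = 0.00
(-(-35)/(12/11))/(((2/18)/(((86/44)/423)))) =1505/1128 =1.33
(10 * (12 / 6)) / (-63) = -20 / 63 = -0.32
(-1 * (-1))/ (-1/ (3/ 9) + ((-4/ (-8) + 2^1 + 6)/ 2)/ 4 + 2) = 16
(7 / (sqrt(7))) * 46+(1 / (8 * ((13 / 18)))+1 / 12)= 10 / 39+46 * sqrt(7)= 121.96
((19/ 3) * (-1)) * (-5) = 95/ 3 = 31.67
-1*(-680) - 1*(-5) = 685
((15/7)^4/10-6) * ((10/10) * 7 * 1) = -18687/686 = -27.24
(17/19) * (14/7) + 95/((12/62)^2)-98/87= 2536.64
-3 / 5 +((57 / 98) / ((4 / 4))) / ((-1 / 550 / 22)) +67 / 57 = -98274214 / 13965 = -7037.18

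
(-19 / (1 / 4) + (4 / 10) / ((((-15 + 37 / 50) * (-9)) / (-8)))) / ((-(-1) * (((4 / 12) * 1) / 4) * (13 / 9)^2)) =-437.26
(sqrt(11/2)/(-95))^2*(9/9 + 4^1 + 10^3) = 2211/3610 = 0.61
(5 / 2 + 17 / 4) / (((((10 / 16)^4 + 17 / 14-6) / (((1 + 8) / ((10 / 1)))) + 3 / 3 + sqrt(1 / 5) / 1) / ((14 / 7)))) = -4660955550720 / 1415446321229-224737099776 *sqrt(5) / 1415446321229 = -3.65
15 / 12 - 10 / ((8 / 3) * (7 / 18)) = -8.39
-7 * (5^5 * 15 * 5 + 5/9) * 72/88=-1342332.73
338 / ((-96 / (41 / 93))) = -6929 / 4464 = -1.55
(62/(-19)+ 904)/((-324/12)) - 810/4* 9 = -1904113/1026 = -1855.86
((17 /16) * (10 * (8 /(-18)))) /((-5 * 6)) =17 /108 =0.16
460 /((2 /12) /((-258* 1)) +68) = 6.76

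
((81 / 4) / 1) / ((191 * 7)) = 81 / 5348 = 0.02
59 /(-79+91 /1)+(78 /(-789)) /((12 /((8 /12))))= 4.91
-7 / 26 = -0.27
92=92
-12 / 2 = -6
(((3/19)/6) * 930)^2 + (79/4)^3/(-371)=4956059321/8571584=578.20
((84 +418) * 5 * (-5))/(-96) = 6275/48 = 130.73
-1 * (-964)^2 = -929296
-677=-677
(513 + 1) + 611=1125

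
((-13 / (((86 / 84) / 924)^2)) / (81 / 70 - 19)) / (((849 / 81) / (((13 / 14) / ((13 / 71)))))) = 187662713958720 / 653560483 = 287139.02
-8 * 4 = -32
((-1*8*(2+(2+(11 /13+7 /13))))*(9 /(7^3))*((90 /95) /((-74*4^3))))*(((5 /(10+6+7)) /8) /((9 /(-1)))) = -225 /329588896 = -0.00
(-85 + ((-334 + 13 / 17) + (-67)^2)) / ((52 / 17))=69203 / 52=1330.83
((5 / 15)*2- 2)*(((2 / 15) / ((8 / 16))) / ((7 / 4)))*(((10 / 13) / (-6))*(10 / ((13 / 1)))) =640 / 31941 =0.02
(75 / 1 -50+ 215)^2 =57600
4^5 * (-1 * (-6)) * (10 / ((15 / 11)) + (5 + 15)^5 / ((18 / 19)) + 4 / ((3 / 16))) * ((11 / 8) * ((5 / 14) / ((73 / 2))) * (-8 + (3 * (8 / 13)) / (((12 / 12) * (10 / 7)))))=-5332101023744 / 2847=-1872884096.85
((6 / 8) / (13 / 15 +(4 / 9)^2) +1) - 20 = -31541 / 1724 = -18.30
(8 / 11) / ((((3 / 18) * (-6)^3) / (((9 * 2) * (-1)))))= 4 / 11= 0.36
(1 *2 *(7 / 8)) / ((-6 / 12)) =-7 / 2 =-3.50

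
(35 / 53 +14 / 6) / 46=238 / 3657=0.07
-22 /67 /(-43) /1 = 22 /2881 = 0.01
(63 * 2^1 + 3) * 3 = 387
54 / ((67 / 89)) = 4806 / 67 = 71.73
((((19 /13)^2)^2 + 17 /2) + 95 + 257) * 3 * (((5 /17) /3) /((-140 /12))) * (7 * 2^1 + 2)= -500474952 /3398759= -147.25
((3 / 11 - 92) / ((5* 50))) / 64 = -1009 / 176000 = -0.01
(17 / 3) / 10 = 17 / 30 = 0.57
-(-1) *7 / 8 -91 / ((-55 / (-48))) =-34559 / 440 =-78.54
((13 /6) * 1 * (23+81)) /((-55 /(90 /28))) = -1014 /77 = -13.17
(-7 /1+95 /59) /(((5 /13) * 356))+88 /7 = 4606411 /367570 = 12.53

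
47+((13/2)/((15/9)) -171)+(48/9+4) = -3323/30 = -110.77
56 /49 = 8 /7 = 1.14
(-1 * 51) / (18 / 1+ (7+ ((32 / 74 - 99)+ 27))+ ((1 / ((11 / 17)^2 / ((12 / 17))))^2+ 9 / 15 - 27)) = 138137835 / 189939899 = 0.73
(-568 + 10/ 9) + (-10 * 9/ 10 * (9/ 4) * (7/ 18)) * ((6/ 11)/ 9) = -567.37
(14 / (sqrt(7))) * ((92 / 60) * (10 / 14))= 46 * sqrt(7) / 21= 5.80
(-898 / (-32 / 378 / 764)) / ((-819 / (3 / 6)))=-257277 / 52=-4947.63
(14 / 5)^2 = 196 / 25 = 7.84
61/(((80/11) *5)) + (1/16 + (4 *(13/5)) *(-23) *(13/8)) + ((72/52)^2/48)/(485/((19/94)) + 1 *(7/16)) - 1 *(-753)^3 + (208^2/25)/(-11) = 426957232.72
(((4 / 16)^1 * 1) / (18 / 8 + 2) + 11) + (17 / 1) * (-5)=-1257 / 17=-73.94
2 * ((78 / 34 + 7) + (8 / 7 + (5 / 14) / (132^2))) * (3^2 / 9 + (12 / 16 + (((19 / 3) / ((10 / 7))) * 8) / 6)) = 8526416297 / 53317440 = 159.92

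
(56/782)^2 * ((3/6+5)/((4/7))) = 7546/152881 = 0.05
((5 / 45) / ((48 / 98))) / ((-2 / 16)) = -49 / 27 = -1.81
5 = 5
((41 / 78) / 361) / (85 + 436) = 41 / 14670318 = 0.00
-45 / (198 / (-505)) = 2525 / 22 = 114.77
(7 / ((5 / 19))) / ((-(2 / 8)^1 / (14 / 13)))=-7448 / 65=-114.58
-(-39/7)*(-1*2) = -11.14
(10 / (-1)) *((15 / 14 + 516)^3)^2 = -719517670410695828702805 / 3764768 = -191118727743833306.25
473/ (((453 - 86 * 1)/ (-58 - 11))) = -32637/ 367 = -88.93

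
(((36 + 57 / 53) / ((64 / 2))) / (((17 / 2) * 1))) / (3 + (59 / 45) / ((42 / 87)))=618975 / 25956008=0.02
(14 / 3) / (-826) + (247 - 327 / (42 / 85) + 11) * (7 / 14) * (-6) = 3001729 / 2478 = 1211.35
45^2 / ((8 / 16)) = 4050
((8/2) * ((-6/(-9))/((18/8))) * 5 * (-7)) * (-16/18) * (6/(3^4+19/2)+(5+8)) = 21190400/43983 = 481.79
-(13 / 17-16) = 259 / 17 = 15.24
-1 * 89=-89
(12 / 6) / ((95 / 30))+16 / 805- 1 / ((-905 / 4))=0.66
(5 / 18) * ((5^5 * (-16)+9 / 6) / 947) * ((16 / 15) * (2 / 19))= -42104 / 25569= -1.65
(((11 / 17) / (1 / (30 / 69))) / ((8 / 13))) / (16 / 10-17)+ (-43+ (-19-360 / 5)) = -1467357 / 10948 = -134.03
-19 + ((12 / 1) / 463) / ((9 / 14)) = -26335 / 1389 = -18.96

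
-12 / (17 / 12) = -144 / 17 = -8.47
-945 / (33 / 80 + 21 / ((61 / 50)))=-512400 / 9557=-53.62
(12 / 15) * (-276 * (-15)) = 3312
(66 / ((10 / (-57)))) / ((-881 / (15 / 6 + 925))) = 396.06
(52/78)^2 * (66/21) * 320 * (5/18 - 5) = -2110.76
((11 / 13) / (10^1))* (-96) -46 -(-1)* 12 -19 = -3973 / 65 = -61.12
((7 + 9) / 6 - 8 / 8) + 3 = 14 / 3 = 4.67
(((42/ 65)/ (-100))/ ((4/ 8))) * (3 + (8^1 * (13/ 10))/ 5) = -2667/ 40625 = -0.07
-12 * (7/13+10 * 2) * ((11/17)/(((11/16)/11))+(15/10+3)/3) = -49662/17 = -2921.29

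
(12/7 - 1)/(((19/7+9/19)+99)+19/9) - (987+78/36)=-185238970/187269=-989.16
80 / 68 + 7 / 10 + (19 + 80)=17149 / 170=100.88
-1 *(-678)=678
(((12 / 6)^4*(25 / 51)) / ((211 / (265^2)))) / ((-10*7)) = -2809000 / 75327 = -37.29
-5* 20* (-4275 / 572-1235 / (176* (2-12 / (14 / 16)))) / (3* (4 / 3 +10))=32245375 / 1594736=20.22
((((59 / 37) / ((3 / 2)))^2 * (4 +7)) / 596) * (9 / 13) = 38291 / 2651753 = 0.01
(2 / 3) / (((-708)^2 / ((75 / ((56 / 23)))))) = 575 / 14035392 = 0.00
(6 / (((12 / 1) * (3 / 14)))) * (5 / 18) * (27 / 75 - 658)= -426.25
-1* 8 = -8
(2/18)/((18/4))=2/81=0.02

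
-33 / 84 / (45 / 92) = -253 / 315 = -0.80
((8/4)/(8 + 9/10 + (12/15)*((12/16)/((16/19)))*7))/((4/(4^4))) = 10240/1111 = 9.22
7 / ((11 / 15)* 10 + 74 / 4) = 42 / 155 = 0.27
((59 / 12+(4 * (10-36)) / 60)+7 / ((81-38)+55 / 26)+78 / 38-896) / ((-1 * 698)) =132326667 / 103708840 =1.28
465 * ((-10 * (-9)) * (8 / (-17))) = -334800 / 17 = -19694.12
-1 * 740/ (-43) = 740/ 43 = 17.21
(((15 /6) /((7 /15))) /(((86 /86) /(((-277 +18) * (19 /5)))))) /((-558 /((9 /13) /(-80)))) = -2109 /25792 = -0.08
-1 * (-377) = 377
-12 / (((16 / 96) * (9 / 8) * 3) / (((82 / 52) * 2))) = -2624 / 39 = -67.28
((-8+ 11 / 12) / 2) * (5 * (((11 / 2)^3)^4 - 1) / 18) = -49401187346875 / 65536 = -753802297.16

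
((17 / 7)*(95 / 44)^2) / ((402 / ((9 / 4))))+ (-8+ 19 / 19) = -50386829 / 7263872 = -6.94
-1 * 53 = -53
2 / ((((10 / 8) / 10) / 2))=32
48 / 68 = 12 / 17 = 0.71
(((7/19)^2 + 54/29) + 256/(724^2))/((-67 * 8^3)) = -685363819/11765411278336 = -0.00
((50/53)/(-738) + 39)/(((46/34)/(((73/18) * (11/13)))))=5205795199/52627887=98.92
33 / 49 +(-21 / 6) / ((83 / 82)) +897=3636775 / 4067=894.22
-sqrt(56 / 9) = -2 * sqrt(14) / 3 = -2.49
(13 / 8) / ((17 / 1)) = 13 / 136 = 0.10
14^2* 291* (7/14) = 28518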